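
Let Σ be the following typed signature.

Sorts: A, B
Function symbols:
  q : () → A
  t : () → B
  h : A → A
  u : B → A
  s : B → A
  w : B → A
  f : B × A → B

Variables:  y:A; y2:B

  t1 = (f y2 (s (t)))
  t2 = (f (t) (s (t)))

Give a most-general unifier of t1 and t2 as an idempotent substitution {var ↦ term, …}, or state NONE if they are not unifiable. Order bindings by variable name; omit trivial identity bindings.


{y2 ↦ (t)}


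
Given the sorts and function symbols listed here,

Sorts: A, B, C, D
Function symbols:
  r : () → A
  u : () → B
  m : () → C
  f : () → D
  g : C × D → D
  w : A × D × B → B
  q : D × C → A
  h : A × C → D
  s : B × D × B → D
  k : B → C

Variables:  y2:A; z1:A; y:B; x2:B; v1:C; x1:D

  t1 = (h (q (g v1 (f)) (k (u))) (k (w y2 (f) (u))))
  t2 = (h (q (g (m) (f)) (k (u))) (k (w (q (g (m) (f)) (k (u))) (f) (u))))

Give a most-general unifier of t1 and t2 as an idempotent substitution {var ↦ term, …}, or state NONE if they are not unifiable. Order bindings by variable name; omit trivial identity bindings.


{v1 ↦ (m), y2 ↦ (q (g (m) (f)) (k (u)))}


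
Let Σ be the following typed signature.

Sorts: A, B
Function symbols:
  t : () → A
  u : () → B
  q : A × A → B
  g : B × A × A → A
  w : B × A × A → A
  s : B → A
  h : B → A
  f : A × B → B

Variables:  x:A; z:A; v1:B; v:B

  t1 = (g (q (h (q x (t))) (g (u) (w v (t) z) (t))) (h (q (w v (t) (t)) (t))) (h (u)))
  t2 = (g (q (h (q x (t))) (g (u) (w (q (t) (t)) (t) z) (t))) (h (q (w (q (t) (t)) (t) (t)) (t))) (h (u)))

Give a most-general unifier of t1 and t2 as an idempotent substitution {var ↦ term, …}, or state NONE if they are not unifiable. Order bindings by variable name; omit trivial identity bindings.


{v ↦ (q (t) (t))}


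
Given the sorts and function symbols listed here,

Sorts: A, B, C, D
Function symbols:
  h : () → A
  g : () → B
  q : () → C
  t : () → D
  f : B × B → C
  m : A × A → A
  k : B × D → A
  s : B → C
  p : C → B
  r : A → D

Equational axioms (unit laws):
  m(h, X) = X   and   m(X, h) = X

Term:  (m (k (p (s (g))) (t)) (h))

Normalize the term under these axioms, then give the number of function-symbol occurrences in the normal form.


1. (m (k (p (s (g))) (t)) (h))  →  (k (p (s (g))) (t))
normal form: (k (p (s (g))) (t))

size = 5


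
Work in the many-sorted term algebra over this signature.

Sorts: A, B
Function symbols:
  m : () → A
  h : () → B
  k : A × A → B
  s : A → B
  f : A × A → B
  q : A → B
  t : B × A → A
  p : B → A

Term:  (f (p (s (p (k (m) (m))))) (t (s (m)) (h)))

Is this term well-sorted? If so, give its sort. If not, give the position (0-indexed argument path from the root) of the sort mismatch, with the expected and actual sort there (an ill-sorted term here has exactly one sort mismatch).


ill-sorted at position [1, 1]: expected A, got B

          (m) : A
          (m) : A
        (k (m) (m)) : B
      (p (k (m) (m))) : A
    (s (p (k (m) (m)))) : B
  (p (s (p (k (m) (m))))) : A
      (m) : A
    (s (m)) : B
    (h) : B
  (t (s (m)) (h)) : ✗ arg 1 at [1, 1] has sort B, expected A


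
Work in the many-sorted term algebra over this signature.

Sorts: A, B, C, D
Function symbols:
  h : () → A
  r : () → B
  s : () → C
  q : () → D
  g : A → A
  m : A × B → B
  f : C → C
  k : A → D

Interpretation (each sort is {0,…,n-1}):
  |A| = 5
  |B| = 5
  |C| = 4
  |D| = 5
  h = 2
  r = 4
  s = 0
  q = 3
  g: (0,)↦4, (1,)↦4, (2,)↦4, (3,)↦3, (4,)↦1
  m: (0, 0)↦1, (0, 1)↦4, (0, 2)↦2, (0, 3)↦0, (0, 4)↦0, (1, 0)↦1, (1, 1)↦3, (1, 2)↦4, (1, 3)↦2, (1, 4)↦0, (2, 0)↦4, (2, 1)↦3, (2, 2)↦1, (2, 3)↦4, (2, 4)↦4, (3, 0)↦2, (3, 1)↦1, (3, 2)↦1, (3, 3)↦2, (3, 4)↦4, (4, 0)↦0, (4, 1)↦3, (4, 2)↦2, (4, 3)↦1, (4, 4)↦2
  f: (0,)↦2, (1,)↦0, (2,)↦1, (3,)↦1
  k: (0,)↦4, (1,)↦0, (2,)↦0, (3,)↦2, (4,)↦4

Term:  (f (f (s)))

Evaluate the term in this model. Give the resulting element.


  s = 0
  (f (s)) = f(0,) = 2
  (f (f (s))) = f(2,) = 1

value = 1


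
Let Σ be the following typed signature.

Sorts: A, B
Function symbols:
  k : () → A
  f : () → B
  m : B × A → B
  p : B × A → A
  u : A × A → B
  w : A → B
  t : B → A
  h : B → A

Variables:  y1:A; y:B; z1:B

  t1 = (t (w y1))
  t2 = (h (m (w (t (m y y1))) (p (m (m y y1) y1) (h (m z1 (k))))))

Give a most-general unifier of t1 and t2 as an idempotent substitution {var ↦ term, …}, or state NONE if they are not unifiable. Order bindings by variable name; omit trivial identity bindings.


NONE (not unifiable)

head clash or occurs-check failure — not unifiable


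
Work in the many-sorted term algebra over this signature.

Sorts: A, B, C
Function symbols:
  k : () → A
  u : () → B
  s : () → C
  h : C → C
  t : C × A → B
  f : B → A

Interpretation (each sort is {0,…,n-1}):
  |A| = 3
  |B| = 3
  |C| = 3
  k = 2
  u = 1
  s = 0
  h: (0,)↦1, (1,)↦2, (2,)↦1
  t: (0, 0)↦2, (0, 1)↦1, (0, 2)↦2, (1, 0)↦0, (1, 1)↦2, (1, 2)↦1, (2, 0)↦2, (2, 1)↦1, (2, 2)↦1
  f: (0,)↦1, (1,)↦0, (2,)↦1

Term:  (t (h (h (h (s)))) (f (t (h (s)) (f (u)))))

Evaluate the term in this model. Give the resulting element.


value = 2

  s = 0
  (h (s)) = h(0,) = 1
  (h (h (s))) = h(1,) = 2
  (h (h (h (s)))) = h(2,) = 1
  s = 0
  (h (s)) = h(0,) = 1
  u = 1
  (f (u)) = f(1,) = 0
  (t (h (s)) (f (u))) = t(1, 0) = 0
  (f (t (h (s)) (f (u)))) = f(0,) = 1
  (t (h (h (h (s)))) (f (t (h (s)) (f (u))))) = t(1, 1) = 2


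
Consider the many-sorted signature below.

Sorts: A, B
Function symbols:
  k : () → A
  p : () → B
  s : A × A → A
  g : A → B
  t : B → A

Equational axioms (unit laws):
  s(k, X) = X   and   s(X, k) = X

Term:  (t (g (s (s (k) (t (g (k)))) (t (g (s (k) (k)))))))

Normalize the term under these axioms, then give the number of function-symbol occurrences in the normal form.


1. (t (g (s (s (k) (t (g (k)))) (t (g (s (k) (k)))))))  →  (t (g (s (t (g (k))) (t (g (s (k) (k)))))))
2. (t (g (s (t (g (k))) (t (g (s (k) (k)))))))  →  (t (g (s (t (g (k))) (t (g (k))))))
normal form: (t (g (s (t (g (k))) (t (g (k))))))

size = 9


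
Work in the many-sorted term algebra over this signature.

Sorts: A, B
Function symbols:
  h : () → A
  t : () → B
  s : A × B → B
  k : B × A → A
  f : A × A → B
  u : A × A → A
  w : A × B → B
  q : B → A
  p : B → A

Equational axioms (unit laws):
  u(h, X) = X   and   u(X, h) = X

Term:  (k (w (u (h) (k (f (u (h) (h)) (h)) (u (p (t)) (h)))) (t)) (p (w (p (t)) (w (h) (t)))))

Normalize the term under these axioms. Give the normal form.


1. (k (w (u (h) (k (f (u (h) (h)) (h)) (u (p (t)) (h)))) (t)) (p (w (p (t)) (w (h) (t)))))  →  (k (w (k (f (u (h) (h)) (h)) (u (p (t)) (h))) (t)) (p (w (p (t)) (w (h) (t)))))
2. (k (w (k (f (u (h) (h)) (h)) (u (p (t)) (h))) (t)) (p (w (p (t)) (w (h) (t)))))  →  (k (w (k (f (h) (h)) (u (p (t)) (h))) (t)) (p (w (p (t)) (w (h) (t)))))
3. (k (w (k (f (h) (h)) (u (p (t)) (h))) (t)) (p (w (p (t)) (w (h) (t)))))  →  (k (w (k (f (h) (h)) (p (t))) (t)) (p (w (p (t)) (w (h) (t)))))

normal form = (k (w (k (f (h) (h)) (p (t))) (t)) (p (w (p (t)) (w (h) (t)))))


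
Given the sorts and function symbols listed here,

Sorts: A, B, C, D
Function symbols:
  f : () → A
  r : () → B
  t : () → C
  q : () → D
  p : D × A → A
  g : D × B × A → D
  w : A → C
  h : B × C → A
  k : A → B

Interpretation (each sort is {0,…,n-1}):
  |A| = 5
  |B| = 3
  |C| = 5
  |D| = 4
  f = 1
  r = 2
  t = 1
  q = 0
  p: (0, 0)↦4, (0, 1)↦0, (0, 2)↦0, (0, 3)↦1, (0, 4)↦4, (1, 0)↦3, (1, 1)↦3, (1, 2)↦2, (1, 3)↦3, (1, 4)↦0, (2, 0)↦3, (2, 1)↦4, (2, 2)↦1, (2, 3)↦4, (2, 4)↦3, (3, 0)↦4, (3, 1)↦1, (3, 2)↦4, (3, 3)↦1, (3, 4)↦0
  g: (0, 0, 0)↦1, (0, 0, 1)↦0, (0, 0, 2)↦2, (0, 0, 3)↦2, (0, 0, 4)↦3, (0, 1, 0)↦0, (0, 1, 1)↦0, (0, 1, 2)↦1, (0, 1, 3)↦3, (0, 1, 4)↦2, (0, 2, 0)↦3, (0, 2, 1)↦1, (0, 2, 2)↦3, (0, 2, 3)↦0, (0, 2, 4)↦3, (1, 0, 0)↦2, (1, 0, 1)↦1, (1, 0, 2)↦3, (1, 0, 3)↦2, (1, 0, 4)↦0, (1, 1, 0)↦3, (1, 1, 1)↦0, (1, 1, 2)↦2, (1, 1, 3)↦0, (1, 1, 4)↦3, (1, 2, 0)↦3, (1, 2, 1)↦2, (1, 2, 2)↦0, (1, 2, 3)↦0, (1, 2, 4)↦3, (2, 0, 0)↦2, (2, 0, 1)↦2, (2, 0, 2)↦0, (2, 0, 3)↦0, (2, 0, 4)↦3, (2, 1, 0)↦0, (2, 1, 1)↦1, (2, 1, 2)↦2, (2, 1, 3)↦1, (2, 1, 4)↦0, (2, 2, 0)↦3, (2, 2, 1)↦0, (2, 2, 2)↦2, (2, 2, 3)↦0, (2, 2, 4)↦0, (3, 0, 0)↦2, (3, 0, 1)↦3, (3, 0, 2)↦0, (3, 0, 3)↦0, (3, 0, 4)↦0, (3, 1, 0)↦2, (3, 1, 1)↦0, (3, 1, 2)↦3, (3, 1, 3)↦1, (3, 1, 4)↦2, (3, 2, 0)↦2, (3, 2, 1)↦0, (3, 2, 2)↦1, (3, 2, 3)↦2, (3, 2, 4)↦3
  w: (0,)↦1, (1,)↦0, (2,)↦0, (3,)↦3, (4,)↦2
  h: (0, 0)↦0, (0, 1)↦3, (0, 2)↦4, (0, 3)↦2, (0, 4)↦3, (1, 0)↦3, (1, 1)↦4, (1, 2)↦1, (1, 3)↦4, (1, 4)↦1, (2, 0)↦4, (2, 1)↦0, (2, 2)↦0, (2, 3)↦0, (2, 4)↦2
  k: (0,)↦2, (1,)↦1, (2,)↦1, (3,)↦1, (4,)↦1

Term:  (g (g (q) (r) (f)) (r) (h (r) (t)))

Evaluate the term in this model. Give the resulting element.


value = 3

  q = 0
  r = 2
  f = 1
  (g (q) (r) (f)) = g(0, 2, 1) = 1
  r = 2
  r = 2
  t = 1
  (h (r) (t)) = h(2, 1) = 0
  (g (g (q) (r) (f)) (r) (h (r) (t))) = g(1, 2, 0) = 3


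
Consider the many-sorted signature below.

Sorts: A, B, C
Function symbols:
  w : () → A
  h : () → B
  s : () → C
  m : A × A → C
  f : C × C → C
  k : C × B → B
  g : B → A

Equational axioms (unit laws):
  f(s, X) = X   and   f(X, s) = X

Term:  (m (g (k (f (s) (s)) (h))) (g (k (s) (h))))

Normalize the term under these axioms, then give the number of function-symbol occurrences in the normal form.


size = 9

1. (m (g (k (f (s) (s)) (h))) (g (k (s) (h))))  →  (m (g (k (s) (h))) (g (k (s) (h))))
normal form: (m (g (k (s) (h))) (g (k (s) (h))))


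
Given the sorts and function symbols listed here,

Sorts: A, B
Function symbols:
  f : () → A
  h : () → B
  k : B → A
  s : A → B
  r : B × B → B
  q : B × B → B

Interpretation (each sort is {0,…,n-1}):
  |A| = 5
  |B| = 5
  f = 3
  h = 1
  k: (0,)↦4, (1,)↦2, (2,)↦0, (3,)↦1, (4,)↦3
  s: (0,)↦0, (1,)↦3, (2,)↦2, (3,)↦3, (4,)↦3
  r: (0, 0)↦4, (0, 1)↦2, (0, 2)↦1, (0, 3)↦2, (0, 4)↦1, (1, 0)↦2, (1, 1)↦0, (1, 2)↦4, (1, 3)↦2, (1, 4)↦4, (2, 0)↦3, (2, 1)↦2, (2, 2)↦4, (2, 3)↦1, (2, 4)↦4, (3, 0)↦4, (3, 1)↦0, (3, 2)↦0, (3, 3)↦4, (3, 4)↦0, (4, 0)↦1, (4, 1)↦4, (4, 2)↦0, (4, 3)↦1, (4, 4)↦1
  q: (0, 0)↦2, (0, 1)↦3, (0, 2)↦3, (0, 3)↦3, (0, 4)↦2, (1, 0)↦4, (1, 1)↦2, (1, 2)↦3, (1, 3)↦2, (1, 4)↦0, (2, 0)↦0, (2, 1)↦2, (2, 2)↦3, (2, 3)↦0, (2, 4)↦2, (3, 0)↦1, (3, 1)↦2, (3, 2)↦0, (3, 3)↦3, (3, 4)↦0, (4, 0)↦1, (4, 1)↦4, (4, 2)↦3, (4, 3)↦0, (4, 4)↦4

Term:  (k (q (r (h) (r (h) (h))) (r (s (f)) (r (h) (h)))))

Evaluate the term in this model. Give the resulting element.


  h = 1
  h = 1
  h = 1
  (r (h) (h)) = r(1, 1) = 0
  (r (h) (r (h) (h))) = r(1, 0) = 2
  f = 3
  (s (f)) = s(3,) = 3
  h = 1
  h = 1
  (r (h) (h)) = r(1, 1) = 0
  (r (s (f)) (r (h) (h))) = r(3, 0) = 4
  (q (r (h) (r (h) (h))) (r (s (f)) (r (h) (h)))) = q(2, 4) = 2
  (k (q (r (h) (r (h) (h))) (r (s (f)) (r (h) (h))))) = k(2,) = 0

value = 0


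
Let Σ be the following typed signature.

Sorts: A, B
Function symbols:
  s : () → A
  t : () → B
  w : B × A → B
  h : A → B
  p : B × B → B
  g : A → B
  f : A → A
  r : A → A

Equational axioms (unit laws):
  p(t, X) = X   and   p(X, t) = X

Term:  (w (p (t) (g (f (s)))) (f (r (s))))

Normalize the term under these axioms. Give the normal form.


1. (w (p (t) (g (f (s)))) (f (r (s))))  →  (w (g (f (s))) (f (r (s))))

normal form = (w (g (f (s))) (f (r (s))))


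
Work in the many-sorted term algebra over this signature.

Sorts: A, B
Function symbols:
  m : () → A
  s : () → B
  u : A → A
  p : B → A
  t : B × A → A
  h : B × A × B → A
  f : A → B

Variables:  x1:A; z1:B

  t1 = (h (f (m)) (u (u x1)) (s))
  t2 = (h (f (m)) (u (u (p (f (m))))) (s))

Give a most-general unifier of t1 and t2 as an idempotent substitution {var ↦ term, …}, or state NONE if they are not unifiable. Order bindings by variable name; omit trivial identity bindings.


{x1 ↦ (p (f (m)))}


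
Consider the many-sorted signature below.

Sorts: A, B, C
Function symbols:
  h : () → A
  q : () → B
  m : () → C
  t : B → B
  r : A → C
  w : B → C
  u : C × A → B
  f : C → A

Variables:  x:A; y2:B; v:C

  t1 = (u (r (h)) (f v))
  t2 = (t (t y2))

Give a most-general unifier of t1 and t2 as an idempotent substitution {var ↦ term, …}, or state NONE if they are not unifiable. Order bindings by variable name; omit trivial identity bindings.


NONE (not unifiable)

head clash or occurs-check failure — not unifiable


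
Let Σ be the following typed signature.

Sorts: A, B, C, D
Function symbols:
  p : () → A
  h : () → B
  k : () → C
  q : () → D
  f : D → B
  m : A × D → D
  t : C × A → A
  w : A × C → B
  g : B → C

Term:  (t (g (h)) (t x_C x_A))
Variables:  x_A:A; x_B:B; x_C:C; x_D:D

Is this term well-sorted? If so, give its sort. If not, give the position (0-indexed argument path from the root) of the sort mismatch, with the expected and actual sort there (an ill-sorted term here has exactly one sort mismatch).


well-sorted; sort = A

    (h) : B
  (g (h)) : C
    x_C : C
    x_A : A
  (t x_C x_A) : A
(t (g (h)) (t x_C x_A)) : A


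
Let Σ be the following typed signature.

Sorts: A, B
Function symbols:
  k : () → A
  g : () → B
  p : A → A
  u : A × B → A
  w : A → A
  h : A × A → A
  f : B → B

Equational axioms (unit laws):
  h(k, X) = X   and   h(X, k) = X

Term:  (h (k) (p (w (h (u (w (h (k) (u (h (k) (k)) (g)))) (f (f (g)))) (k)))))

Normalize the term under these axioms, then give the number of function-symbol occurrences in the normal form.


1. (h (k) (p (w (h (u (w (h (k) (u (h (k) (k)) (g)))) (f (f (g)))) (k)))))  →  (p (w (h (u (w (h (k) (u (h (k) (k)) (g)))) (f (f (g)))) (k))))
2. (p (w (h (u (w (h (k) (u (h (k) (k)) (g)))) (f (f (g)))) (k))))  →  (p (w (u (w (h (k) (u (h (k) (k)) (g)))) (f (f (g))))))
3. (p (w (u (w (h (k) (u (h (k) (k)) (g)))) (f (f (g))))))  →  (p (w (u (w (u (h (k) (k)) (g))) (f (f (g))))))
4. (p (w (u (w (u (h (k) (k)) (g))) (f (f (g))))))  →  (p (w (u (w (u (k) (g))) (f (f (g))))))
normal form: (p (w (u (w (u (k) (g))) (f (f (g))))))

size = 10


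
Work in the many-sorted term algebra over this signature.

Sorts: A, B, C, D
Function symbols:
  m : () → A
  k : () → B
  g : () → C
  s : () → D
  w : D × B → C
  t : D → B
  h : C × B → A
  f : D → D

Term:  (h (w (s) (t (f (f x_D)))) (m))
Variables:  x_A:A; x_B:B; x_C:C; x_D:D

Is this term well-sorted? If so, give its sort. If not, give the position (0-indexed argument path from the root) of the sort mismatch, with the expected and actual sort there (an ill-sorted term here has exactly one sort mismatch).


    (s) : D
          x_D : D
        (f x_D) : D
      (f (f x_D)) : D
    (t (f (f x_D))) : B
  (w (s) (t (f (f x_D)))) : C
  (m) : A
(h (w (s) (t (f (f x_D)))) (m)) : ✗ arg 1 at [1] has sort A, expected B

ill-sorted at position [1]: expected B, got A


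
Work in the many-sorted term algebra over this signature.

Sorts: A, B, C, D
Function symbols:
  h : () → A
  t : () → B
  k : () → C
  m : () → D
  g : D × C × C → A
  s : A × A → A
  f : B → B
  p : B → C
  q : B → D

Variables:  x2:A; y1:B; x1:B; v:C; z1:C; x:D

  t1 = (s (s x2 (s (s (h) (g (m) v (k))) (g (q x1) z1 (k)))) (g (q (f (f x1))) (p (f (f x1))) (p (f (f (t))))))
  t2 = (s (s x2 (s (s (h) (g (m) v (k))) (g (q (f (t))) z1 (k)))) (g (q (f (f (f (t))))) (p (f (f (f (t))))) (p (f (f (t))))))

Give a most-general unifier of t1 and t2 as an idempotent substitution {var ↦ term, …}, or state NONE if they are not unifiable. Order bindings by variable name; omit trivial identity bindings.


{x1 ↦ (f (t))}


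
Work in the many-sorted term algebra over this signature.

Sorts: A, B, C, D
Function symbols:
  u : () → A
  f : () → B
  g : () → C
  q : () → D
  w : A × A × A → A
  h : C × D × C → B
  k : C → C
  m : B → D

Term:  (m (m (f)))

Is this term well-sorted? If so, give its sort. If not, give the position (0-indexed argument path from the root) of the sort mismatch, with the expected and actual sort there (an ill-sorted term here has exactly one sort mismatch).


    (f) : B
  (m (f)) : D
(m (m (f))) : ✗ arg 0 at [0] has sort D, expected B

ill-sorted at position [0]: expected B, got D


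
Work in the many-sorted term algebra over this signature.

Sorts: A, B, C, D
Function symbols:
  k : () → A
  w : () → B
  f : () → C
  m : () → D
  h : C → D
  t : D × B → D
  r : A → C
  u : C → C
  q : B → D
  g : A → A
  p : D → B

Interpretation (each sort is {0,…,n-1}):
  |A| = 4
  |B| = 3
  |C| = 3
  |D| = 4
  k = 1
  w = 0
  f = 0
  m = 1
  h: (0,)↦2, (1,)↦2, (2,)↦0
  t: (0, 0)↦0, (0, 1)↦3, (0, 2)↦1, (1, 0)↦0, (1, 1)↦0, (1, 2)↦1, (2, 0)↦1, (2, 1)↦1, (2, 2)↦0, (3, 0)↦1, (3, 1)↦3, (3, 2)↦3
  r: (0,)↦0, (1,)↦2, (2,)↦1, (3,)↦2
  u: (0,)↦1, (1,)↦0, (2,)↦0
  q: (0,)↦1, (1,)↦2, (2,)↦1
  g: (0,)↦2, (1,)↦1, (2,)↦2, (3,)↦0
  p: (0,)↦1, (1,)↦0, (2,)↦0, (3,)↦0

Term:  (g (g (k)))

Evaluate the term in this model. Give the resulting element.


value = 1

  k = 1
  (g (k)) = g(1,) = 1
  (g (g (k))) = g(1,) = 1


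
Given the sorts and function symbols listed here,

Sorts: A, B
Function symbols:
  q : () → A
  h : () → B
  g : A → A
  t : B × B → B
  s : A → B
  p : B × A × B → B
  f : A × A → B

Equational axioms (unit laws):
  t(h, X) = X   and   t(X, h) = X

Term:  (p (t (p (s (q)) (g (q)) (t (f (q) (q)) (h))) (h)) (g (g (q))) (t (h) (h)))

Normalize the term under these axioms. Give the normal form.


normal form = (p (p (s (q)) (g (q)) (f (q) (q))) (g (g (q))) (h))

1. (p (t (p (s (q)) (g (q)) (t (f (q) (q)) (h))) (h)) (g (g (q))) (t (h) (h)))  →  (p (p (s (q)) (g (q)) (t (f (q) (q)) (h))) (g (g (q))) (t (h) (h)))
2. (p (p (s (q)) (g (q)) (t (f (q) (q)) (h))) (g (g (q))) (t (h) (h)))  →  (p (p (s (q)) (g (q)) (f (q) (q))) (g (g (q))) (t (h) (h)))
3. (p (p (s (q)) (g (q)) (f (q) (q))) (g (g (q))) (t (h) (h)))  →  (p (p (s (q)) (g (q)) (f (q) (q))) (g (g (q))) (h))


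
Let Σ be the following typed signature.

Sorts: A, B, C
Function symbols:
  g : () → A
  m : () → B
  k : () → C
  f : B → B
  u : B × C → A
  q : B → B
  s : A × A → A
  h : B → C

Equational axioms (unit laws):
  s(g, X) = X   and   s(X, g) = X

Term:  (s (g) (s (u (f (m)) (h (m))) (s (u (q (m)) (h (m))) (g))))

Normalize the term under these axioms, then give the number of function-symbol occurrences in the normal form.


size = 11

1. (s (g) (s (u (f (m)) (h (m))) (s (u (q (m)) (h (m))) (g))))  →  (s (u (f (m)) (h (m))) (s (u (q (m)) (h (m))) (g)))
2. (s (u (f (m)) (h (m))) (s (u (q (m)) (h (m))) (g)))  →  (s (u (f (m)) (h (m))) (u (q (m)) (h (m))))
normal form: (s (u (f (m)) (h (m))) (u (q (m)) (h (m))))


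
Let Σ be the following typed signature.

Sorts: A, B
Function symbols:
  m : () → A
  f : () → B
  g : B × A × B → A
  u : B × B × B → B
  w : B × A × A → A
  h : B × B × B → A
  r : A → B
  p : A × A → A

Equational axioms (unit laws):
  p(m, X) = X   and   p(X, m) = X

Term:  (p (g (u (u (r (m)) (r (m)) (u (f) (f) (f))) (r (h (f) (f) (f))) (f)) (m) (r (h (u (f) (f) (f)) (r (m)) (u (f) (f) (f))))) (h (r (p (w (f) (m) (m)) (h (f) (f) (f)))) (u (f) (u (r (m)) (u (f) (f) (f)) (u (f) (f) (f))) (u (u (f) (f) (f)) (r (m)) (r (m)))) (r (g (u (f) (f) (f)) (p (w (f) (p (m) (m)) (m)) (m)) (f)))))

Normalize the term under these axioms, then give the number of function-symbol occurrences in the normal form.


size = 75

1. (p (g (u (u (r (m)) (r (m)) (u (f) (f) (f))) (r (h (f) (f) (f))) (f)) (m) (r (h (u (f) (f) (f)) (r (m)) (u (f) (f) (f))))) (h (r (p (w (f) (m) (m)) (h (f) (f) (f)))) (u (f) (u (r (m)) (u (f) (f) (f)) (u (f) (f) (f))) (u (u (f) (f) (f)) (r (m)) (r (m)))) (r (g (u (f) (f) (f)) (p (w (f) (p (m) (m)) (m)) (m)) (f)))))  →  (p (g (u (u (r (m)) (r (m)) (u (f) (f) (f))) (r (h (f) (f) (f))) (f)) (m) (r (h (u (f) (f) (f)) (r (m)) (u (f) (f) (f))))) (h (r (p (w (f) (m) (m)) (h (f) (f) (f)))) (u (f) (u (r (m)) (u (f) (f) (f)) (u (f) (f) (f))) (u (u (f) (f) (f)) (r (m)) (r (m)))) (r (g (u (f) (f) (f)) (w (f) (p (m) (m)) (m)) (f)))))
2. (p (g (u (u (r (m)) (r (m)) (u (f) (f) (f))) (r (h (f) (f) (f))) (f)) (m) (r (h (u (f) (f) (f)) (r (m)) (u (f) (f) (f))))) (h (r (p (w (f) (m) (m)) (h (f) (f) (f)))) (u (f) (u (r (m)) (u (f) (f) (f)) (u (f) (f) (f))) (u (u (f) (f) (f)) (r (m)) (r (m)))) (r (g (u (f) (f) (f)) (w (f) (p (m) (m)) (m)) (f)))))  →  (p (g (u (u (r (m)) (r (m)) (u (f) (f) (f))) (r (h (f) (f) (f))) (f)) (m) (r (h (u (f) (f) (f)) (r (m)) (u (f) (f) (f))))) (h (r (p (w (f) (m) (m)) (h (f) (f) (f)))) (u (f) (u (r (m)) (u (f) (f) (f)) (u (f) (f) (f))) (u (u (f) (f) (f)) (r (m)) (r (m)))) (r (g (u (f) (f) (f)) (w (f) (m) (m)) (f)))))
normal form: (p (g (u (u (r (m)) (r (m)) (u (f) (f) (f))) (r (h (f) (f) (f))) (f)) (m) (r (h (u (f) (f) (f)) (r (m)) (u (f) (f) (f))))) (h (r (p (w (f) (m) (m)) (h (f) (f) (f)))) (u (f) (u (r (m)) (u (f) (f) (f)) (u (f) (f) (f))) (u (u (f) (f) (f)) (r (m)) (r (m)))) (r (g (u (f) (f) (f)) (w (f) (m) (m)) (f)))))


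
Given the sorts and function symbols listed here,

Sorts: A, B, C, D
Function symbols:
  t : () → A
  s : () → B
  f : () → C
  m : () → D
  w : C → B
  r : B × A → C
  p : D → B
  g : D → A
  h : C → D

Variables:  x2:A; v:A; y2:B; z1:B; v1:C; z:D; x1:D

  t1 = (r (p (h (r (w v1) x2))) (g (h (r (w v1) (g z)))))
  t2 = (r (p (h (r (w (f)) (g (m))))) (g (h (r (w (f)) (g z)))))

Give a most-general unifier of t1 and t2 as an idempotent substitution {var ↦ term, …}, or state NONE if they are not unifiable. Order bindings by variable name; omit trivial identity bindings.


{v1 ↦ (f), x2 ↦ (g (m))}


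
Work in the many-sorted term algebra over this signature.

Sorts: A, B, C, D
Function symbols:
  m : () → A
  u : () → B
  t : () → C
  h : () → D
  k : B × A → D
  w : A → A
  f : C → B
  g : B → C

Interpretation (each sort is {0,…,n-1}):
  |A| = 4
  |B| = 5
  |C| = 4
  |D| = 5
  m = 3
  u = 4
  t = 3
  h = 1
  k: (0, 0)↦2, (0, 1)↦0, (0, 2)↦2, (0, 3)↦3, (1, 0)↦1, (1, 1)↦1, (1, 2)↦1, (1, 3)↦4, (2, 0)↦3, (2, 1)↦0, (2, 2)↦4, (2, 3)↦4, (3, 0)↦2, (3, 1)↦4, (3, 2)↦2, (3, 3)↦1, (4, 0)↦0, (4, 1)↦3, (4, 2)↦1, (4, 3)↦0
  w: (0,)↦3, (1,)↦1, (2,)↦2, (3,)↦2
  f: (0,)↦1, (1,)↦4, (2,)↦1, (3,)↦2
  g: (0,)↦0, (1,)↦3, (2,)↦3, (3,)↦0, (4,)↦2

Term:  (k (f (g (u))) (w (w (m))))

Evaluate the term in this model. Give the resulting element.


value = 1

  u = 4
  (g (u)) = g(4,) = 2
  (f (g (u))) = f(2,) = 1
  m = 3
  (w (m)) = w(3,) = 2
  (w (w (m))) = w(2,) = 2
  (k (f (g (u))) (w (w (m)))) = k(1, 2) = 1


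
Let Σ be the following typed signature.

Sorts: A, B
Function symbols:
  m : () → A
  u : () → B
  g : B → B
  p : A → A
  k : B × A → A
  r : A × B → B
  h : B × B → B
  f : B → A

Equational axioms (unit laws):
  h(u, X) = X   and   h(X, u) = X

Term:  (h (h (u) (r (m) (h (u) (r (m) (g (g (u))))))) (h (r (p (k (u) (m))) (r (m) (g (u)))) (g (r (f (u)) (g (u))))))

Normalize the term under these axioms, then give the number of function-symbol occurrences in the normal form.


1. (h (h (u) (r (m) (h (u) (r (m) (g (g (u))))))) (h (r (p (k (u) (m))) (r (m) (g (u)))) (g (r (f (u)) (g (u))))))  →  (h (r (m) (h (u) (r (m) (g (g (u)))))) (h (r (p (k (u) (m))) (r (m) (g (u)))) (g (r (f (u)) (g (u))))))
2. (h (r (m) (h (u) (r (m) (g (g (u)))))) (h (r (p (k (u) (m))) (r (m) (g (u)))) (g (r (f (u)) (g (u))))))  →  (h (r (m) (r (m) (g (g (u))))) (h (r (p (k (u) (m))) (r (m) (g (u)))) (g (r (f (u)) (g (u))))))
normal form: (h (r (m) (r (m) (g (g (u))))) (h (r (p (k (u) (m))) (r (m) (g (u)))) (g (r (f (u)) (g (u))))))

size = 24


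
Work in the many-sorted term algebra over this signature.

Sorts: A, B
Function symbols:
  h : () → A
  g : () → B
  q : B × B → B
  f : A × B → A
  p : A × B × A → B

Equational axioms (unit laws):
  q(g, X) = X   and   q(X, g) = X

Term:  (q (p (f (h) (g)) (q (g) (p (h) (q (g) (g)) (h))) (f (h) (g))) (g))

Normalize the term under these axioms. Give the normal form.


1. (q (p (f (h) (g)) (q (g) (p (h) (q (g) (g)) (h))) (f (h) (g))) (g))  →  (p (f (h) (g)) (q (g) (p (h) (q (g) (g)) (h))) (f (h) (g)))
2. (p (f (h) (g)) (q (g) (p (h) (q (g) (g)) (h))) (f (h) (g)))  →  (p (f (h) (g)) (p (h) (q (g) (g)) (h)) (f (h) (g)))
3. (p (f (h) (g)) (p (h) (q (g) (g)) (h)) (f (h) (g)))  →  (p (f (h) (g)) (p (h) (g) (h)) (f (h) (g)))

normal form = (p (f (h) (g)) (p (h) (g) (h)) (f (h) (g)))


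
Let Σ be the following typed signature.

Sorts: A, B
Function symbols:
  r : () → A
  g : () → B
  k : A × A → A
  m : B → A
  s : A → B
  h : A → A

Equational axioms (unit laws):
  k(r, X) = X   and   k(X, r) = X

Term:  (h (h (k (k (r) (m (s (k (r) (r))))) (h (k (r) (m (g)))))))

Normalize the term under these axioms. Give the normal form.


1. (h (h (k (k (r) (m (s (k (r) (r))))) (h (k (r) (m (g)))))))  →  (h (h (k (m (s (k (r) (r)))) (h (k (r) (m (g)))))))
2. (h (h (k (m (s (k (r) (r)))) (h (k (r) (m (g)))))))  →  (h (h (k (m (s (r))) (h (k (r) (m (g)))))))
3. (h (h (k (m (s (r))) (h (k (r) (m (g)))))))  →  (h (h (k (m (s (r))) (h (m (g))))))

normal form = (h (h (k (m (s (r))) (h (m (g))))))


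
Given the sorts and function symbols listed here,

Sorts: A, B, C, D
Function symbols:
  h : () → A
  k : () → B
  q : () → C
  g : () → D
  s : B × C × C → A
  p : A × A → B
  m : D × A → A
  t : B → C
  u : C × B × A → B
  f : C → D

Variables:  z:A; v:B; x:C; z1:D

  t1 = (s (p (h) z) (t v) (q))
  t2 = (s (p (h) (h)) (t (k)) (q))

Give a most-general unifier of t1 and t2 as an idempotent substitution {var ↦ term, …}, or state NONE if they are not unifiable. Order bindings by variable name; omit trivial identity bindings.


{v ↦ (k), z ↦ (h)}


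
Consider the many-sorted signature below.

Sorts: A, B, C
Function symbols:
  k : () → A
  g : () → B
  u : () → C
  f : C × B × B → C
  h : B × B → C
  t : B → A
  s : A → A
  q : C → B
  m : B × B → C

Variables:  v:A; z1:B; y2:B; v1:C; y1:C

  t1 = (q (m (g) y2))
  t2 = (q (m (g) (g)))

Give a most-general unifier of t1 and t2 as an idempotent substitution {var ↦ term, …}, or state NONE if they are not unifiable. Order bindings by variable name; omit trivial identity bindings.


{y2 ↦ (g)}


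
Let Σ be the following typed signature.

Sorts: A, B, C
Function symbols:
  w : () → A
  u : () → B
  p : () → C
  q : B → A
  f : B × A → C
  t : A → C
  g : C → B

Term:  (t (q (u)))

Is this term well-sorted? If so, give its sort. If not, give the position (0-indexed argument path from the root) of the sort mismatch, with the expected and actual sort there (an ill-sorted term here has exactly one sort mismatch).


    (u) : B
  (q (u)) : A
(t (q (u))) : C

well-sorted; sort = C


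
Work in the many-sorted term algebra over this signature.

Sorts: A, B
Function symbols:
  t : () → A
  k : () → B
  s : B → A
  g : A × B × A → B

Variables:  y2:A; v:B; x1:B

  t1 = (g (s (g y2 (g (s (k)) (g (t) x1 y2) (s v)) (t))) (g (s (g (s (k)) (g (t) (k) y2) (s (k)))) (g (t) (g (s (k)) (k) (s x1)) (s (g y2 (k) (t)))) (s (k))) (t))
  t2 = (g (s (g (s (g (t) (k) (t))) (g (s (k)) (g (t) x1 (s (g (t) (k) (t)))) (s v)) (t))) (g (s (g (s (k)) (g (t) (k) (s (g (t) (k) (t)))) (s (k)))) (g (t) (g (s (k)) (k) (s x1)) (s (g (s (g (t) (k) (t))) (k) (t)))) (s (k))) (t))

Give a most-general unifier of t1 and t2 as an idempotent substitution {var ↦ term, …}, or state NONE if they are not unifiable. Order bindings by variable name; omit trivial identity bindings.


{y2 ↦ (s (g (t) (k) (t)))}


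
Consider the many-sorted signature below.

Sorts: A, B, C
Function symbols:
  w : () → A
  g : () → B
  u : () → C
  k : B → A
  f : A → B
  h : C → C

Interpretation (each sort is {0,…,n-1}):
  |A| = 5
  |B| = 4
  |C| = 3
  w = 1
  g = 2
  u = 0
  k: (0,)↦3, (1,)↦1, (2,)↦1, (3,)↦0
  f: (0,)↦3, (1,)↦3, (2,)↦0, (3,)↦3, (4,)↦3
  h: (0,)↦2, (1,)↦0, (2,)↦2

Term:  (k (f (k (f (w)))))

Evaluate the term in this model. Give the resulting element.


value = 0

  w = 1
  (f (w)) = f(1,) = 3
  (k (f (w))) = k(3,) = 0
  (f (k (f (w)))) = f(0,) = 3
  (k (f (k (f (w))))) = k(3,) = 0


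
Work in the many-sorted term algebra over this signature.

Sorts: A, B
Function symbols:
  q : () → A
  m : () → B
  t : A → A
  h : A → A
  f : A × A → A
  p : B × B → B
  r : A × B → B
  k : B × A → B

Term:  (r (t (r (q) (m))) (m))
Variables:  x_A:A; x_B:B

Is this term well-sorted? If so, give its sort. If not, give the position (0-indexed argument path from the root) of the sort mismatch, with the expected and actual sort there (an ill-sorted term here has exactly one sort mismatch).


ill-sorted at position [0, 0]: expected A, got B

      (q) : A
      (m) : B
    (r (q) (m)) : B
  (t (r (q) (m))) : ✗ arg 0 at [0, 0] has sort B, expected A
  (m) : B


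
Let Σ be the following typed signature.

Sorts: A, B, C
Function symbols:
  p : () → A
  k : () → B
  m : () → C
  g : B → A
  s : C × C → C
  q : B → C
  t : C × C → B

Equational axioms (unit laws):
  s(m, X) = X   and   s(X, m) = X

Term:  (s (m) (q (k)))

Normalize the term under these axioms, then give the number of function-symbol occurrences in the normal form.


size = 2

1. (s (m) (q (k)))  →  (q (k))
normal form: (q (k))


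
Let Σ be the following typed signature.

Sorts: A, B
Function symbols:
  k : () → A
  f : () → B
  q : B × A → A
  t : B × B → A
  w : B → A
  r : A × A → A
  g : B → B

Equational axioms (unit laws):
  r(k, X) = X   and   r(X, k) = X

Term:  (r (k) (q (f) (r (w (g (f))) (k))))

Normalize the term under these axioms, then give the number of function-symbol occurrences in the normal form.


1. (r (k) (q (f) (r (w (g (f))) (k))))  →  (q (f) (r (w (g (f))) (k)))
2. (q (f) (r (w (g (f))) (k)))  →  (q (f) (w (g (f))))
normal form: (q (f) (w (g (f))))

size = 5


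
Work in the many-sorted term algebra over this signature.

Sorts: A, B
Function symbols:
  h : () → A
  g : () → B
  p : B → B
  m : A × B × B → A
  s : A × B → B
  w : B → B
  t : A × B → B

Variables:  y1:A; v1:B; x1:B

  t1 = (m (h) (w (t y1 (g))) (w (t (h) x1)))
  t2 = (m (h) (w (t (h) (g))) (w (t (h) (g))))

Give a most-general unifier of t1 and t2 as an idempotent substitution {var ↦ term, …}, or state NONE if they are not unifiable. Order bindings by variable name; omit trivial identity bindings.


{x1 ↦ (g), y1 ↦ (h)}


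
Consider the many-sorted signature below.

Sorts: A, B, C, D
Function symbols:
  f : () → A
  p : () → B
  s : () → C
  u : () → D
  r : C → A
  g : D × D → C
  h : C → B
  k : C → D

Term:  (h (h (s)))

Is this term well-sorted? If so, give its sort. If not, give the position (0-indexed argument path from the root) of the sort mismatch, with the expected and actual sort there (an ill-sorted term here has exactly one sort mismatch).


    (s) : C
  (h (s)) : B
(h (h (s))) : ✗ arg 0 at [0] has sort B, expected C

ill-sorted at position [0]: expected C, got B


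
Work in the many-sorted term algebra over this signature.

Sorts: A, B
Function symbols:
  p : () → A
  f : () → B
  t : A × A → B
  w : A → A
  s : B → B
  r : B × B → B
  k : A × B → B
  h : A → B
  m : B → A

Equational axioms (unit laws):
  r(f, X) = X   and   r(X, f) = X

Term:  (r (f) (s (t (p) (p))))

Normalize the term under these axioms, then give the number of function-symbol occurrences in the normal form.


1. (r (f) (s (t (p) (p))))  →  (s (t (p) (p)))
normal form: (s (t (p) (p)))

size = 4


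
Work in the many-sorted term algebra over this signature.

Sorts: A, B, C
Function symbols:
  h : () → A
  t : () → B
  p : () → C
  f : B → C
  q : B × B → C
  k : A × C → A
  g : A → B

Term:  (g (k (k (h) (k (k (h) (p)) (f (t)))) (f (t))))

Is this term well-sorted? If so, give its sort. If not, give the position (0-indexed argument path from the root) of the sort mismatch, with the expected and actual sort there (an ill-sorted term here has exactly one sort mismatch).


      (h) : A
          (h) : A
          (p) : C
        (k (h) (p)) : A
          (t) : B
        (f (t)) : C
      (k (k (h) (p)) (f (t))) : A
    (k (h) (k (k (h) (p)) (f (t)))) : ✗ arg 1 at [0, 0, 1] has sort A, expected C
      (t) : B
    (f (t)) : C

ill-sorted at position [0, 0, 1]: expected C, got A


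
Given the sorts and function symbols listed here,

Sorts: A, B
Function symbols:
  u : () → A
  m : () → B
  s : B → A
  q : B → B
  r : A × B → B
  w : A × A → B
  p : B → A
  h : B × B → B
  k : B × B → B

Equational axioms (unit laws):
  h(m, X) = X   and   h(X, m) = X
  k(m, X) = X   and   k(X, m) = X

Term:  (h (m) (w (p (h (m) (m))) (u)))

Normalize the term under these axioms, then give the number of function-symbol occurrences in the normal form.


size = 4

1. (h (m) (w (p (h (m) (m))) (u)))  →  (w (p (h (m) (m))) (u))
2. (w (p (h (m) (m))) (u))  →  (w (p (m)) (u))
normal form: (w (p (m)) (u))


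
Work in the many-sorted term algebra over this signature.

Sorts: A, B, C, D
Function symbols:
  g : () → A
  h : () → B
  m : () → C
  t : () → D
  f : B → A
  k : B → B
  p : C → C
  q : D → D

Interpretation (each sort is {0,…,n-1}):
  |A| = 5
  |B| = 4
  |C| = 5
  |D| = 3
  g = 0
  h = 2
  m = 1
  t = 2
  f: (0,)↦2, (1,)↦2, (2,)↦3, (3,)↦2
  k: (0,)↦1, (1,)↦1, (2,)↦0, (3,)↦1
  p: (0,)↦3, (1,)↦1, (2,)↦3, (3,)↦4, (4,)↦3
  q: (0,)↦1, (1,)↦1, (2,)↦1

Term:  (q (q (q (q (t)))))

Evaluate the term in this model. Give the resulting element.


  t = 2
  (q (t)) = q(2,) = 1
  (q (q (t))) = q(1,) = 1
  (q (q (q (t)))) = q(1,) = 1
  (q (q (q (q (t))))) = q(1,) = 1

value = 1


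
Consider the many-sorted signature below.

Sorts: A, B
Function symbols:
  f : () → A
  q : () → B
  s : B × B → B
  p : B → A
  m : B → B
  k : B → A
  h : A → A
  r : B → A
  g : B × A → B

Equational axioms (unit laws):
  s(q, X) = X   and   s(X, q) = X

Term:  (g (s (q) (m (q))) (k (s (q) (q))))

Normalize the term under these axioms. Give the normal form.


1. (g (s (q) (m (q))) (k (s (q) (q))))  →  (g (m (q)) (k (s (q) (q))))
2. (g (m (q)) (k (s (q) (q))))  →  (g (m (q)) (k (q)))

normal form = (g (m (q)) (k (q)))


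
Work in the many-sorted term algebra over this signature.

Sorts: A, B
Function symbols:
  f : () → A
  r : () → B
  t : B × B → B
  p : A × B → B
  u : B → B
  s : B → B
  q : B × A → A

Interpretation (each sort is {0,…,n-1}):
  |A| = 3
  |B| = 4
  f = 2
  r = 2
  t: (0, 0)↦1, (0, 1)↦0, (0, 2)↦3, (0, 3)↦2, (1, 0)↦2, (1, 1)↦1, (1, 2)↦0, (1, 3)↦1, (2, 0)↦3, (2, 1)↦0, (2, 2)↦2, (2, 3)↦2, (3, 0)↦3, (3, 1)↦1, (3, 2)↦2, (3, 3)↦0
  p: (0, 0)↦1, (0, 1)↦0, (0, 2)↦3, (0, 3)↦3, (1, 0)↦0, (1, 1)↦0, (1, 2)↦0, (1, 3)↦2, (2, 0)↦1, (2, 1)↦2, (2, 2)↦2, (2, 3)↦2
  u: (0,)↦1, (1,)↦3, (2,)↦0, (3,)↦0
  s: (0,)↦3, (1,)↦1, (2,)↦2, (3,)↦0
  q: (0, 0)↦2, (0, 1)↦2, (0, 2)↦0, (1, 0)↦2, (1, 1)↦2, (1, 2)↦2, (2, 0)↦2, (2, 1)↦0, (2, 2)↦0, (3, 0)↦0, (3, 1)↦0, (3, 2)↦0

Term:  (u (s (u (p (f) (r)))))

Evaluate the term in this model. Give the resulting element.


  f = 2
  r = 2
  (p (f) (r)) = p(2, 2) = 2
  (u (p (f) (r))) = u(2,) = 0
  (s (u (p (f) (r)))) = s(0,) = 3
  (u (s (u (p (f) (r))))) = u(3,) = 0

value = 0


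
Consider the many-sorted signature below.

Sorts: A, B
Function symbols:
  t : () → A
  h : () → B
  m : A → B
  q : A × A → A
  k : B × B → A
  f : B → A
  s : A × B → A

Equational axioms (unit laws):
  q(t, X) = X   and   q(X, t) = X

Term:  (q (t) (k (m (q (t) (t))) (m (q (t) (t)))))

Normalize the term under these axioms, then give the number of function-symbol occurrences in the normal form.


size = 5

1. (q (t) (k (m (q (t) (t))) (m (q (t) (t)))))  →  (k (m (q (t) (t))) (m (q (t) (t))))
2. (k (m (q (t) (t))) (m (q (t) (t))))  →  (k (m (t)) (m (q (t) (t))))
3. (k (m (t)) (m (q (t) (t))))  →  (k (m (t)) (m (t)))
normal form: (k (m (t)) (m (t)))


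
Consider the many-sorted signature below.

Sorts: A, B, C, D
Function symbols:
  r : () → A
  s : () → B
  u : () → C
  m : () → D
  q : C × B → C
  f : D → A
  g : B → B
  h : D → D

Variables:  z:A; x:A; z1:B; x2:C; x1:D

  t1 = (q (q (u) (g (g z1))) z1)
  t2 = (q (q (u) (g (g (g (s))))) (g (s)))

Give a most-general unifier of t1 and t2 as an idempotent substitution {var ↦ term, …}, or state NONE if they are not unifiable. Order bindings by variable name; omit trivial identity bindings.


{z1 ↦ (g (s))}


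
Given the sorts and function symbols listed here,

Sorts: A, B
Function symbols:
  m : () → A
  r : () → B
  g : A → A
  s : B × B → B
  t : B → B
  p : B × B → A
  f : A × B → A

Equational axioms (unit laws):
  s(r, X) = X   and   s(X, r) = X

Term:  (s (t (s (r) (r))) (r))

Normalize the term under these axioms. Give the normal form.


normal form = (t (r))

1. (s (t (s (r) (r))) (r))  →  (t (s (r) (r)))
2. (t (s (r) (r)))  →  (t (r))


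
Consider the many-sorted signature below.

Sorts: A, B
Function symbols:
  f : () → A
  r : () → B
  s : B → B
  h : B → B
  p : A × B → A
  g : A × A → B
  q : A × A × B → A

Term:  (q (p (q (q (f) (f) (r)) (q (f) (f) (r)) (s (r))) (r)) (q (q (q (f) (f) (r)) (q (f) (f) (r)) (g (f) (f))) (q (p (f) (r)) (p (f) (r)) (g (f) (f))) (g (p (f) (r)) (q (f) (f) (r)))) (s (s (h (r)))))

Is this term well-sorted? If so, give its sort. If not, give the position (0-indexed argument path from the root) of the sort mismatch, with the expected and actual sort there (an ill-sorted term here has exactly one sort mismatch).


        (f) : A
        (f) : A
        (r) : B
      (q (f) (f) (r)) : A
        (f) : A
        (f) : A
        (r) : B
      (q (f) (f) (r)) : A
        (r) : B
      (s (r)) : B
    (q (q (f) (f) (r)) (q (f) (f) (r)) (s (r))) : A
    (r) : B
  (p (q (q (f) (f) (r)) (q (f) (f) (r)) (s (r))) (r)) : A
        (f) : A
        (f) : A
        (r) : B
      (q (f) (f) (r)) : A
        (f) : A
        (f) : A
        (r) : B
      (q (f) (f) (r)) : A
        (f) : A
        (f) : A
      (g (f) (f)) : B
    (q (q (f) (f) (r)) (q (f) (f) (r)) (g (f) (f))) : A
        (f) : A
        (r) : B
      (p (f) (r)) : A
        (f) : A
        (r) : B
      (p (f) (r)) : A
        (f) : A
        (f) : A
      (g (f) (f)) : B
    (q (p (f) (r)) (p (f) (r)) (g (f) (f))) : A
        (f) : A
        (r) : B
      (p (f) (r)) : A
        (f) : A
        (f) : A
        (r) : B
      (q (f) (f) (r)) : A
    (g (p (f) (r)) (q (f) (f) (r))) : B
  (q (q (q (f) (f) (r)) (q (f) (f) (r)) (g (f) (f))) (q (p (f) (r)) (p (f) (r)) (g (f) (f))) (g (p (f) (r)) (q (f) (f) (r)))) : A
        (r) : B
      (h (r)) : B
    (s (h (r))) : B
  (s (s (h (r)))) : B
(q (p (q (q (f) (f) (r)) (q (f) (f) (r)) (s (r))) (r)) (q (q (q (f) (f) (r)) (q (f) (f) (r)) (g (f) (f))) (q (p (f) (r)) (p (f) (r)) (g (f) (f))) (g (p (f) (r)) (q (f) (f) (r)))) (s (s (h (r))))) : A

well-sorted; sort = A


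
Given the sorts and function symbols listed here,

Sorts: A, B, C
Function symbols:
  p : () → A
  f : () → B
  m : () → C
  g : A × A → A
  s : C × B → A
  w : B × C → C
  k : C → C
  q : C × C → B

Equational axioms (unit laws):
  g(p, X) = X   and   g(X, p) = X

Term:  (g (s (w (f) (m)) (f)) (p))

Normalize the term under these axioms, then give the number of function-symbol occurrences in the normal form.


1. (g (s (w (f) (m)) (f)) (p))  →  (s (w (f) (m)) (f))
normal form: (s (w (f) (m)) (f))

size = 5
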